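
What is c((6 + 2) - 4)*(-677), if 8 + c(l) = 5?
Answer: 2031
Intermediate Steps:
c(l) = -3 (c(l) = -8 + 5 = -3)
c((6 + 2) - 4)*(-677) = -3*(-677) = 2031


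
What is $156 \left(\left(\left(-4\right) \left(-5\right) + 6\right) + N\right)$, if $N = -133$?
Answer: $-16692$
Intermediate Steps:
$156 \left(\left(\left(-4\right) \left(-5\right) + 6\right) + N\right) = 156 \left(\left(\left(-4\right) \left(-5\right) + 6\right) - 133\right) = 156 \left(\left(20 + 6\right) - 133\right) = 156 \left(26 - 133\right) = 156 \left(-107\right) = -16692$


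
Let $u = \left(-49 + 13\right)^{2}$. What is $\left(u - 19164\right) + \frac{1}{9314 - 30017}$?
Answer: $- \frac{369921205}{20703} \approx -17868.0$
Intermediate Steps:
$u = 1296$ ($u = \left(-36\right)^{2} = 1296$)
$\left(u - 19164\right) + \frac{1}{9314 - 30017} = \left(1296 - 19164\right) + \frac{1}{9314 - 30017} = -17868 + \frac{1}{-20703} = -17868 - \frac{1}{20703} = - \frac{369921205}{20703}$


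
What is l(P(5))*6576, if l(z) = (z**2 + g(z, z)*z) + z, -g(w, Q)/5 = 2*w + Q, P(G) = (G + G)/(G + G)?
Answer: -85488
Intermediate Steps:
P(G) = 1 (P(G) = (2*G)/((2*G)) = (2*G)*(1/(2*G)) = 1)
g(w, Q) = -10*w - 5*Q (g(w, Q) = -5*(2*w + Q) = -5*(Q + 2*w) = -10*w - 5*Q)
l(z) = z - 14*z**2 (l(z) = (z**2 + (-10*z - 5*z)*z) + z = (z**2 + (-15*z)*z) + z = (z**2 - 15*z**2) + z = -14*z**2 + z = z - 14*z**2)
l(P(5))*6576 = (1*(1 - 14*1))*6576 = (1*(1 - 14))*6576 = (1*(-13))*6576 = -13*6576 = -85488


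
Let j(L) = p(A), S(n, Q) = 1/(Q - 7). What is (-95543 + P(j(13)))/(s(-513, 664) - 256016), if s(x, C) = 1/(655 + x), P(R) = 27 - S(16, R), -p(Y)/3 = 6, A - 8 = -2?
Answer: 339081658/908856775 ≈ 0.37309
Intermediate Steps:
A = 6 (A = 8 - 2 = 6)
p(Y) = -18 (p(Y) = -3*6 = -18)
S(n, Q) = 1/(-7 + Q)
j(L) = -18
P(R) = 27 - 1/(-7 + R)
(-95543 + P(j(13)))/(s(-513, 664) - 256016) = (-95543 + (-190 + 27*(-18))/(-7 - 18))/(1/(655 - 513) - 256016) = (-95543 + (-190 - 486)/(-25))/(1/142 - 256016) = (-95543 - 1/25*(-676))/(1/142 - 256016) = (-95543 + 676/25)/(-36354271/142) = -2387899/25*(-142/36354271) = 339081658/908856775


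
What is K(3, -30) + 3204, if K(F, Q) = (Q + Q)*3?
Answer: 3024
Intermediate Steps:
K(F, Q) = 6*Q (K(F, Q) = (2*Q)*3 = 6*Q)
K(3, -30) + 3204 = 6*(-30) + 3204 = -180 + 3204 = 3024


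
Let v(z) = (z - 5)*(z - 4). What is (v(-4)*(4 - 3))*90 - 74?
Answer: 6406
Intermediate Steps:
v(z) = (-5 + z)*(-4 + z)
(v(-4)*(4 - 3))*90 - 74 = ((20 + (-4)**2 - 9*(-4))*(4 - 3))*90 - 74 = ((20 + 16 + 36)*1)*90 - 74 = (72*1)*90 - 74 = 72*90 - 74 = 6480 - 74 = 6406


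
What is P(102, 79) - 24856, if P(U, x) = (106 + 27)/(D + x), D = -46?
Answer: -820115/33 ≈ -24852.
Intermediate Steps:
P(U, x) = 133/(-46 + x) (P(U, x) = (106 + 27)/(-46 + x) = 133/(-46 + x))
P(102, 79) - 24856 = 133/(-46 + 79) - 24856 = 133/33 - 24856 = -820115/33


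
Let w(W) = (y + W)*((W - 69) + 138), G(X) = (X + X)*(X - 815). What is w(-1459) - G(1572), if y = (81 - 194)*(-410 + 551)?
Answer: 21794872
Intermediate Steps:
y = -15933 (y = -113*141 = -15933)
G(X) = 2*X*(-815 + X) (G(X) = (2*X)*(-815 + X) = 2*X*(-815 + X))
w(W) = (-15933 + W)*(69 + W) (w(W) = (-15933 + W)*((W - 69) + 138) = (-15933 + W)*((-69 + W) + 138) = (-15933 + W)*(69 + W))
w(-1459) - G(1572) = (-1099377 + (-1459)² - 15864*(-1459)) - 2*1572*(-815 + 1572) = (-1099377 + 2128681 + 23145576) - 2*1572*757 = 24174880 - 1*2380008 = 24174880 - 2380008 = 21794872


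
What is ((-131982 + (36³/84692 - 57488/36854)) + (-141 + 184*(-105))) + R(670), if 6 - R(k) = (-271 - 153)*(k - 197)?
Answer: 19162062824981/390154871 ≈ 49114.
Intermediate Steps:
R(k) = -83522 + 424*k (R(k) = 6 - (-271 - 153)*(k - 197) = 6 - (-424)*(-197 + k) = 6 - (83528 - 424*k) = 6 + (-83528 + 424*k) = -83522 + 424*k)
((-131982 + (36³/84692 - 57488/36854)) + (-141 + 184*(-105))) + R(670) = ((-131982 + (36³/84692 - 57488/36854)) + (-141 + 184*(-105))) + (-83522 + 424*670) = ((-131982 + (46656*(1/84692) - 57488*1/36854)) + (-141 - 19320)) + (-83522 + 284080) = ((-131982 + (11664/21173 - 28744/18427)) - 19461) + 200558 = ((-131982 - 393664184/390154871) - 19461) + 200558 = (-51493813848506/390154871 - 19461) + 200558 = -59086617793037/390154871 + 200558 = 19162062824981/390154871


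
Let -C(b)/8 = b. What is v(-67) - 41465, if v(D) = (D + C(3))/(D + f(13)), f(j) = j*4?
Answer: -621884/15 ≈ -41459.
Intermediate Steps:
C(b) = -8*b
f(j) = 4*j
v(D) = (-24 + D)/(52 + D) (v(D) = (D - 8*3)/(D + 4*13) = (D - 24)/(D + 52) = (-24 + D)/(52 + D))
v(-67) - 41465 = (-24 - 67)/(52 - 67) - 41465 = -91/(-15) - 41465 = -1/15*(-91) - 41465 = 91/15 - 41465 = -621884/15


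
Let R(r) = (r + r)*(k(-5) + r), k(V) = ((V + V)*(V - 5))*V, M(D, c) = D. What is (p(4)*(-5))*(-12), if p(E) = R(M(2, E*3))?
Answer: -119520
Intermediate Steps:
k(V) = 2*V**2*(-5 + V) (k(V) = ((2*V)*(-5 + V))*V = (2*V*(-5 + V))*V = 2*V**2*(-5 + V))
R(r) = 2*r*(-500 + r) (R(r) = (r + r)*(2*(-5)**2*(-5 - 5) + r) = (2*r)*(2*25*(-10) + r) = (2*r)*(-500 + r) = 2*r*(-500 + r))
p(E) = -1992 (p(E) = 2*2*(-500 + 2) = 2*2*(-498) = -1992)
(p(4)*(-5))*(-12) = -1992*(-5)*(-12) = 9960*(-12) = -119520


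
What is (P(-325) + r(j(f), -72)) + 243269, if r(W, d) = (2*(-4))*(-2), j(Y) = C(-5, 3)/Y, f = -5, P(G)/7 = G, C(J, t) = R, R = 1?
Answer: 241010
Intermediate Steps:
C(J, t) = 1
P(G) = 7*G
j(Y) = 1/Y
r(W, d) = 16 (r(W, d) = -8*(-2) = 16)
(P(-325) + r(j(f), -72)) + 243269 = (7*(-325) + 16) + 243269 = (-2275 + 16) + 243269 = -2259 + 243269 = 241010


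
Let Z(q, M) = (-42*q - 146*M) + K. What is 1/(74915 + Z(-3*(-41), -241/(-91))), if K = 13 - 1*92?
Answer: 91/6304784 ≈ 1.4433e-5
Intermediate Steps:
K = -79 (K = 13 - 92 = -79)
Z(q, M) = -79 - 146*M - 42*q (Z(q, M) = (-42*q - 146*M) - 79 = (-146*M - 42*q) - 79 = -79 - 146*M - 42*q)
1/(74915 + Z(-3*(-41), -241/(-91))) = 1/(74915 + (-79 - (-35186)/(-91) - (-126)*(-41))) = 1/(74915 + (-79 - (-35186)*(-1)/91 - 42*123)) = 1/(74915 + (-79 - 146*241/91 - 5166)) = 1/(74915 + (-79 - 35186/91 - 5166)) = 1/(74915 - 512481/91) = 1/(6304784/91) = 91/6304784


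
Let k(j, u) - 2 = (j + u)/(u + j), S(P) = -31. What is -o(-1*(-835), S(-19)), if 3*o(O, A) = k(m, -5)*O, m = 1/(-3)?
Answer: -835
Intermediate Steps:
m = -⅓ ≈ -0.33333
k(j, u) = 3 (k(j, u) = 2 + (j + u)/(u + j) = 2 + (j + u)/(j + u) = 2 + 1 = 3)
o(O, A) = O (o(O, A) = (3*O)/3 = O)
-o(-1*(-835), S(-19)) = -(-1)*(-835) = -1*835 = -835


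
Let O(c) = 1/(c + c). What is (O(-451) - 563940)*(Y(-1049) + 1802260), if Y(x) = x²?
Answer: -1476507836097341/902 ≈ -1.6369e+12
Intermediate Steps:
O(c) = 1/(2*c)
(O(-451) - 563940)*(Y(-1049) + 1802260) = ((½)/(-451) - 563940)*((-1049)² + 1802260) = ((½)*(-1/451) - 563940)*(1100401 + 1802260) = (-1/902 - 563940)*2902661 = -508673881/902*2902661 = -1476507836097341/902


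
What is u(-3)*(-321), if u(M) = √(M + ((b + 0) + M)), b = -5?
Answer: -321*I*√11 ≈ -1064.6*I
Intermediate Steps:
u(M) = √(-5 + 2*M) (u(M) = √(M + ((-5 + 0) + M)) = √(M + (-5 + M)) = √(-5 + 2*M))
u(-3)*(-321) = √(-5 + 2*(-3))*(-321) = √(-5 - 6)*(-321) = √(-11)*(-321) = (I*√11)*(-321) = -321*I*√11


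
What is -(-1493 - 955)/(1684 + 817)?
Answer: 2448/2501 ≈ 0.97881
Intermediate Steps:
-(-1493 - 955)/(1684 + 817) = -(-2448)/2501 = -1*(-2448/2501) = 2448/2501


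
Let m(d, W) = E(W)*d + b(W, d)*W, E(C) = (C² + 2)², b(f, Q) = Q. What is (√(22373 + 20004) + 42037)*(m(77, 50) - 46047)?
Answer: 20260913852107 + 481978111*√42377 ≈ 2.0360e+13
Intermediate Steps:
E(C) = (2 + C²)²
m(d, W) = W*d + d*(2 + W²)² (m(d, W) = (2 + W²)²*d + d*W = d*(2 + W²)² + W*d = W*d + d*(2 + W²)²)
(√(22373 + 20004) + 42037)*(m(77, 50) - 46047) = (√(22373 + 20004) + 42037)*(77*(50 + (2 + 50²)²) - 46047) = (√42377 + 42037)*(77*(50 + (2 + 2500)²) - 46047) = (42037 + √42377)*(77*(50 + 2502²) - 46047) = (42037 + √42377)*(77*(50 + 6260004) - 46047) = (42037 + √42377)*(77*6260054 - 46047) = (42037 + √42377)*(482024158 - 46047) = (42037 + √42377)*481978111 = 20260913852107 + 481978111*√42377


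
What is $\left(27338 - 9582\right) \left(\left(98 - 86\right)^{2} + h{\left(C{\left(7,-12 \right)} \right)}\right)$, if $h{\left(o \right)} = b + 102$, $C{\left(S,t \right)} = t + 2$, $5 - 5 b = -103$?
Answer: $\frac{23757528}{5} \approx 4.7515 \cdot 10^{6}$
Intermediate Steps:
$b = \frac{108}{5}$ ($b = 1 - - \frac{103}{5} = 1 + \frac{103}{5} = \frac{108}{5} \approx 21.6$)
$C{\left(S,t \right)} = 2 + t$
$h{\left(o \right)} = \frac{618}{5}$ ($h{\left(o \right)} = \frac{108}{5} + 102 = \frac{618}{5}$)
$\left(27338 - 9582\right) \left(\left(98 - 86\right)^{2} + h{\left(C{\left(7,-12 \right)} \right)}\right) = \left(27338 - 9582\right) \left(\left(98 - 86\right)^{2} + \frac{618}{5}\right) = 17756 \left(12^{2} + \frac{618}{5}\right) = 17756 \left(144 + \frac{618}{5}\right) = 17756 \cdot \frac{1338}{5} = \frac{23757528}{5}$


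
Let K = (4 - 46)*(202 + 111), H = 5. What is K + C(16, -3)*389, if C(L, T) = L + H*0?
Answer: -6922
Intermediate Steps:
K = -13146 (K = -42*313 = -13146)
C(L, T) = L (C(L, T) = L + 5*0 = L + 0 = L)
K + C(16, -3)*389 = -13146 + 16*389 = -13146 + 6224 = -6922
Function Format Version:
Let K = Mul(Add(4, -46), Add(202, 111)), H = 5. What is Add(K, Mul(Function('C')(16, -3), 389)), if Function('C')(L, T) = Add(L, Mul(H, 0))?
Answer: -6922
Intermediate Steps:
K = -13146 (K = Mul(-42, 313) = -13146)
Function('C')(L, T) = L (Function('C')(L, T) = Add(L, Mul(5, 0)) = Add(L, 0) = L)
Add(K, Mul(Function('C')(16, -3), 389)) = Add(-13146, Mul(16, 389)) = Add(-13146, 6224) = -6922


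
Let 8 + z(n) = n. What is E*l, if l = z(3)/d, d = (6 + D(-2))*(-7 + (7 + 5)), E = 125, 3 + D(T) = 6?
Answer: -125/9 ≈ -13.889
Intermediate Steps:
D(T) = 3 (D(T) = -3 + 6 = 3)
z(n) = -8 + n
d = 45 (d = (6 + 3)*(-7 + (7 + 5)) = 9*(-7 + 12) = 9*5 = 45)
l = -⅑ (l = (-8 + 3)/45 = -5*1/45 = -⅑ ≈ -0.11111)
E*l = 125*(-⅑) = -125/9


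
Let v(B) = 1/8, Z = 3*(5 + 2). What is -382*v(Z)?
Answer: -191/4 ≈ -47.750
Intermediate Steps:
Z = 21 (Z = 3*7 = 21)
v(B) = ⅛
-382*v(Z) = -382*⅛ = -191/4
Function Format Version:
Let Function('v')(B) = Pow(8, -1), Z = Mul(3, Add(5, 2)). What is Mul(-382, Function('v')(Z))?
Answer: Rational(-191, 4) ≈ -47.750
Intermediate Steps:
Z = 21 (Z = Mul(3, 7) = 21)
Function('v')(B) = Rational(1, 8)
Mul(-382, Function('v')(Z)) = Mul(-382, Rational(1, 8)) = Rational(-191, 4)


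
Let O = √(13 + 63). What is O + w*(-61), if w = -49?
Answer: 2989 + 2*√19 ≈ 2997.7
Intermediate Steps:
O = 2*√19 (O = √76 = 2*√19 ≈ 8.7178)
O + w*(-61) = 2*√19 - 49*(-61) = 2*√19 + 2989 = 2989 + 2*√19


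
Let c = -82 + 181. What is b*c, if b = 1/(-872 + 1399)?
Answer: 99/527 ≈ 0.18786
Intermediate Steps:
b = 1/527 ≈ 0.0018975
c = 99
b*c = (1/527)*99 = 99/527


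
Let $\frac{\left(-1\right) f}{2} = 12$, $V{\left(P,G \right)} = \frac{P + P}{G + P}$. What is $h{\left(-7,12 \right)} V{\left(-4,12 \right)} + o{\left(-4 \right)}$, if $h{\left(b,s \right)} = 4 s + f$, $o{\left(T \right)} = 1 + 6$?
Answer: $-17$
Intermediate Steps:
$V{\left(P,G \right)} = \frac{2 P}{G + P}$
$f = -24$ ($f = \left(-2\right) 12 = -24$)
$o{\left(T \right)} = 7$
$h{\left(b,s \right)} = -24 + 4 s$ ($h{\left(b,s \right)} = 4 s - 24 = -24 + 4 s$)
$h{\left(-7,12 \right)} V{\left(-4,12 \right)} + o{\left(-4 \right)} = \left(-24 + 4 \cdot 12\right) 2 \left(-4\right) \frac{1}{12 - 4} + 7 = \left(-24 + 48\right) 2 \left(-4\right) \frac{1}{8} + 7 = 24 \cdot 2 \left(-4\right) \frac{1}{8} + 7 = 24 \left(-1\right) + 7 = -24 + 7 = -17$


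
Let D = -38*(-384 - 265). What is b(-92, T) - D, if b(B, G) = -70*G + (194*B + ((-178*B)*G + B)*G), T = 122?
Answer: 243678110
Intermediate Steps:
D = 24662 (D = -38*(-649) = 24662)
b(B, G) = -70*G + 194*B + G*(B - 178*B*G) (b(B, G) = -70*G + (194*B + (-178*B*G + B)*G) = -70*G + (194*B + (B - 178*B*G)*G) = -70*G + (194*B + G*(B - 178*B*G)) = -70*G + 194*B + G*(B - 178*B*G))
b(-92, T) - D = (-70*122 + 194*(-92) - 92*122 - 178*(-92)*122²) - 1*24662 = (-8540 - 17848 - 11224 - 178*(-92)*14884) - 24662 = (-8540 - 17848 - 11224 + 243740384) - 24662 = 243702772 - 24662 = 243678110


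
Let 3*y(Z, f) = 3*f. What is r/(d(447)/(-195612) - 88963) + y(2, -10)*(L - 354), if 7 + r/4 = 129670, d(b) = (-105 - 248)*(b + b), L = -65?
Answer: 1348380895334/322257681 ≈ 4184.2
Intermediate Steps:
y(Z, f) = f (y(Z, f) = (3*f)/3 = f)
d(b) = -706*b
r = 518652 (r = -28 + 4*129670 = -28 + 518680 = 518652)
r/(d(447)/(-195612) - 88963) + y(2, -10)*(L - 354) = 518652/(-706*447/(-195612) - 88963) - 10*(-65 - 354) = 518652/(-315582*(-1/195612) - 88963) - 10*(-419) = 518652/(52597/32602 - 88963) + 4190 = 518652/(-2900319129/32602) + 4190 = 518652*(-32602/2900319129) + 4190 = -1878788056/322257681 + 4190 = 1348380895334/322257681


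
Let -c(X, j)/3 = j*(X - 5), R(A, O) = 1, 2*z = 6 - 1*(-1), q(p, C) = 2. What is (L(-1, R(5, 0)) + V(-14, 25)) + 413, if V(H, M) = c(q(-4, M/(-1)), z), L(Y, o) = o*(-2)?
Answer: 885/2 ≈ 442.50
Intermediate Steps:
z = 7/2 (z = (6 - 1*(-1))/2 = (6 + 1)/2 = (½)*7 = 7/2 ≈ 3.5000)
L(Y, o) = -2*o
c(X, j) = -3*j*(-5 + X) (c(X, j) = -3*j*(X - 5) = -3*j*(-5 + X))
V(H, M) = 63/2 (V(H, M) = 3*(7/2)*(5 - 1*2) = 3*(7/2)*(5 - 2) = 3*(7/2)*3 = 63/2)
(L(-1, R(5, 0)) + V(-14, 25)) + 413 = (-2*1 + 63/2) + 413 = (-2 + 63/2) + 413 = 59/2 + 413 = 885/2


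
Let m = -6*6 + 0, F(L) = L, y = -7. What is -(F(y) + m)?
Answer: 43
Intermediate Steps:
m = -36 (m = -36 + 0 = -36)
-(F(y) + m) = -(-7 - 36) = -1*(-43) = 43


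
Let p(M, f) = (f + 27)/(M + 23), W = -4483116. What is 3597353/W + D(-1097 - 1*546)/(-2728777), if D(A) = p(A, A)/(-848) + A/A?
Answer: -11706031486609607/14588357916239910 ≈ -0.80242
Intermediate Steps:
p(M, f) = (27 + f)/(23 + M)
D(A) = 1 - (27 + A)/(848*(23 + A)) (D(A) = ((27 + A)/(23 + A))/(-848) + A/A = ((27 + A)/(23 + A))*(-1/848) + 1 = -(27 + A)/(848*(23 + A)) + 1 = 1 - (27 + A)/(848*(23 + A)))
3597353/W + D(-1097 - 1*546)/(-2728777) = 3597353/(-4483116) + ((19477 + 847*(-1097 - 1*546))/(848*(23 + (-1097 - 1*546))))/(-2728777) = 3597353*(-1/4483116) + ((19477 + 847*(-1097 - 546))/(848*(23 + (-1097 - 546))))*(-1/2728777) = -3597353/4483116 + ((19477 + 847*(-1643))/(848*(23 - 1643)))*(-1/2728777) = -3597353/4483116 + ((1/848)*(19477 - 1391621)/(-1620))*(-1/2728777) = -3597353/4483116 + ((1/848)*(-1/1620)*(-1372144))*(-1/2728777) = -3597353/4483116 + (85759/85860)*(-1/2728777) = -3597353/4483116 - 85759/234292793220 = -11706031486609607/14588357916239910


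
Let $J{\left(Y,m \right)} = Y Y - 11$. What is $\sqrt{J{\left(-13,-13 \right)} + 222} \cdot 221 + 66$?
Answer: $66 + 442 \sqrt{95} \approx 4374.1$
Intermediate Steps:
$J{\left(Y,m \right)} = -11 + Y^{2}$ ($J{\left(Y,m \right)} = Y^{2} - 11 = -11 + Y^{2}$)
$\sqrt{J{\left(-13,-13 \right)} + 222} \cdot 221 + 66 = \sqrt{\left(-11 + \left(-13\right)^{2}\right) + 222} \cdot 221 + 66 = \sqrt{\left(-11 + 169\right) + 222} \cdot 221 + 66 = \sqrt{158 + 222} \cdot 221 + 66 = \sqrt{380} \cdot 221 + 66 = 2 \sqrt{95} \cdot 221 + 66 = 442 \sqrt{95} + 66 = 66 + 442 \sqrt{95}$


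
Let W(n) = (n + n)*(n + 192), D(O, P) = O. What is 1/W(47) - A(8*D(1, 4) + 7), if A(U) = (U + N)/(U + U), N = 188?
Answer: -1140142/168495 ≈ -6.7666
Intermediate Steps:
A(U) = (188 + U)/(2*U) (A(U) = (U + 188)/(U + U) = (188 + U)/((2*U)) = (188 + U)*(1/(2*U)) = (188 + U)/(2*U))
W(n) = 2*n*(192 + n) (W(n) = (2*n)*(192 + n) = 2*n*(192 + n))
1/W(47) - A(8*D(1, 4) + 7) = 1/(2*47*(192 + 47)) - (188 + (8*1 + 7))/(2*(8*1 + 7)) = 1/(2*47*239) - (188 + (8 + 7))/(2*(8 + 7)) = 1/22466 - (188 + 15)/(2*15) = 1/22466 - 203/(2*15) = 1/22466 - 1*203/30 = 1/22466 - 203/30 = -1140142/168495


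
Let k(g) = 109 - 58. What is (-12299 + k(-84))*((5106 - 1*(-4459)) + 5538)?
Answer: -184981544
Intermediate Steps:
k(g) = 51
(-12299 + k(-84))*((5106 - 1*(-4459)) + 5538) = (-12299 + 51)*((5106 - 1*(-4459)) + 5538) = -12248*((5106 + 4459) + 5538) = -12248*(9565 + 5538) = -12248*15103 = -184981544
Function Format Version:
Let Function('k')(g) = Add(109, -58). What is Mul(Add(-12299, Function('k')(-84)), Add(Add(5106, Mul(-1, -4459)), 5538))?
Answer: -184981544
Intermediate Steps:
Function('k')(g) = 51
Mul(Add(-12299, Function('k')(-84)), Add(Add(5106, Mul(-1, -4459)), 5538)) = Mul(Add(-12299, 51), Add(Add(5106, Mul(-1, -4459)), 5538)) = Mul(-12248, Add(Add(5106, 4459), 5538)) = Mul(-12248, Add(9565, 5538)) = Mul(-12248, 15103) = -184981544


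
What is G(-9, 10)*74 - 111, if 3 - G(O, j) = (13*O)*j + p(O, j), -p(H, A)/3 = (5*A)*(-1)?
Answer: 75591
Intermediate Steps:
p(H, A) = 15*A (p(H, A) = -3*5*A*(-1) = -(-15)*A = 15*A)
G(O, j) = 3 - 15*j - 13*O*j (G(O, j) = 3 - ((13*O)*j + 15*j) = 3 - (13*O*j + 15*j) = 3 - (15*j + 13*O*j) = 3 + (-15*j - 13*O*j) = 3 - 15*j - 13*O*j)
G(-9, 10)*74 - 111 = (3 - 15*10 - 13*(-9)*10)*74 - 111 = (3 - 150 + 1170)*74 - 111 = 1023*74 - 111 = 75702 - 111 = 75591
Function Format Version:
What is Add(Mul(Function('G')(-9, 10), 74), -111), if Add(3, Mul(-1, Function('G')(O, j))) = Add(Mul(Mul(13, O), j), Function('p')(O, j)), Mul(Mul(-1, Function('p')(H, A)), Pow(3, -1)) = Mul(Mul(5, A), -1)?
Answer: 75591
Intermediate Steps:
Function('p')(H, A) = Mul(15, A) (Function('p')(H, A) = Mul(-3, Mul(Mul(5, A), -1)) = Mul(-3, Mul(-5, A)) = Mul(15, A))
Function('G')(O, j) = Add(3, Mul(-15, j), Mul(-13, O, j)) (Function('G')(O, j) = Add(3, Mul(-1, Add(Mul(Mul(13, O), j), Mul(15, j)))) = Add(3, Mul(-1, Add(Mul(13, O, j), Mul(15, j)))) = Add(3, Mul(-1, Add(Mul(15, j), Mul(13, O, j)))) = Add(3, Add(Mul(-15, j), Mul(-13, O, j))) = Add(3, Mul(-15, j), Mul(-13, O, j)))
Add(Mul(Function('G')(-9, 10), 74), -111) = Add(Mul(Add(3, Mul(-15, 10), Mul(-13, -9, 10)), 74), -111) = Add(Mul(Add(3, -150, 1170), 74), -111) = Add(Mul(1023, 74), -111) = Add(75702, -111) = 75591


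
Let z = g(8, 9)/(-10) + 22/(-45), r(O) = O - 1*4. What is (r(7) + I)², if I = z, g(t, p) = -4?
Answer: 17161/2025 ≈ 8.4746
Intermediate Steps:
r(O) = -4 + O (r(O) = O - 4 = -4 + O)
z = -4/45 (z = -4/(-10) + 22/(-45) = -4*(-⅒) + 22*(-1/45) = ⅖ - 22/45 = -4/45 ≈ -0.088889)
I = -4/45 ≈ -0.088889
(r(7) + I)² = ((-4 + 7) - 4/45)² = (3 - 4/45)² = (131/45)² = 17161/2025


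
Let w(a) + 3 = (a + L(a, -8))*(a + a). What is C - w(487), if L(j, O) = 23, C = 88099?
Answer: -408638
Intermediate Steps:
w(a) = -3 + 2*a*(23 + a) (w(a) = -3 + (a + 23)*(a + a) = -3 + (23 + a)*(2*a) = -3 + 2*a*(23 + a))
C - w(487) = 88099 - (-3 + 2*487**2 + 46*487) = 88099 - (-3 + 2*237169 + 22402) = 88099 - (-3 + 474338 + 22402) = 88099 - 1*496737 = 88099 - 496737 = -408638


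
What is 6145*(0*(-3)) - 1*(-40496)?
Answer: 40496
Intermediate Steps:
6145*(0*(-3)) - 1*(-40496) = 6145*0 + 40496 = 0 + 40496 = 40496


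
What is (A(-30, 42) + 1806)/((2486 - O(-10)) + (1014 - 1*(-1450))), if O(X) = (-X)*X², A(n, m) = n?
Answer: 888/1975 ≈ 0.44962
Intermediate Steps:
O(X) = -X³
(A(-30, 42) + 1806)/((2486 - O(-10)) + (1014 - 1*(-1450))) = (-30 + 1806)/((2486 - (-1)*(-10)³) + (1014 - 1*(-1450))) = 1776/((2486 - (-1)*(-1000)) + (1014 + 1450)) = 1776/((2486 - 1*1000) + 2464) = 1776/((2486 - 1000) + 2464) = 1776/(1486 + 2464) = 1776/3950 = 1776*(1/3950) = 888/1975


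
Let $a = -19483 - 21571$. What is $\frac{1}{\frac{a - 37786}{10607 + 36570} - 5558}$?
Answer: $- \frac{47177}{262288606} \approx -0.00017987$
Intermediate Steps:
$a = -41054$ ($a = -19483 - 21571 = -41054$)
$\frac{1}{\frac{a - 37786}{10607 + 36570} - 5558} = \frac{1}{\frac{-41054 - 37786}{10607 + 36570} - 5558} = \frac{1}{- \frac{78840}{47177} - 5558} = \frac{1}{- \frac{262288606}{47177}} = - \frac{47177}{262288606}$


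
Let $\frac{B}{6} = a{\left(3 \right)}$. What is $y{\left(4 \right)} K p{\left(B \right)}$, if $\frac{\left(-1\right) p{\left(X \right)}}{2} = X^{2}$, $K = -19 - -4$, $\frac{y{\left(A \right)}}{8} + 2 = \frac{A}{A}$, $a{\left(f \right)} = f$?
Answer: $-77760$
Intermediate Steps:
$y{\left(A \right)} = -8$ ($y{\left(A \right)} = -16 + 8 \frac{A}{A} = -16 + 8 \cdot 1 = -16 + 8 = -8$)
$K = -15$ ($K = -19 + 4 = -15$)
$B = 18$ ($B = 6 \cdot 3 = 18$)
$p{\left(X \right)} = - 2 X^{2}$
$y{\left(4 \right)} K p{\left(B \right)} = \left(-8\right) \left(-15\right) \left(- 2 \cdot 18^{2}\right) = 120 \left(\left(-2\right) 324\right) = 120 \left(-648\right) = -77760$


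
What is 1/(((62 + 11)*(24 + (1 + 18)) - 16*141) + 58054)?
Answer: 1/58937 ≈ 1.6967e-5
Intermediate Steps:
1/(((62 + 11)*(24 + (1 + 18)) - 16*141) + 58054) = 1/((73*(24 + 19) - 2256) + 58054) = 1/((73*43 - 2256) + 58054) = 1/((3139 - 2256) + 58054) = 1/(883 + 58054) = 1/58937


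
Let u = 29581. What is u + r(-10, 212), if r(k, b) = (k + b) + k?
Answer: 29773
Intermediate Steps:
r(k, b) = b + 2*k (r(k, b) = (b + k) + k = b + 2*k)
u + r(-10, 212) = 29581 + (212 + 2*(-10)) = 29581 + (212 - 20) = 29581 + 192 = 29773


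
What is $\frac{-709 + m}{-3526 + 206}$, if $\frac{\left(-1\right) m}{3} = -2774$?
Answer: $- \frac{7613}{3320} \approx -2.2931$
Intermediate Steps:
$m = 8322$ ($m = \left(-3\right) \left(-2774\right) = 8322$)
$\frac{-709 + m}{-3526 + 206} = \frac{-709 + 8322}{-3526 + 206} = \frac{7613}{-3320} = 7613 \left(- \frac{1}{3320}\right) = - \frac{7613}{3320}$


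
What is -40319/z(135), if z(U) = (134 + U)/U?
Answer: -5443065/269 ≈ -20234.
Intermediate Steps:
z(U) = (134 + U)/U
-40319/z(135) = -40319*135/(134 + 135) = -40319/((1/135)*269) = -40319/269/135 = -40319*135/269 = -5443065/269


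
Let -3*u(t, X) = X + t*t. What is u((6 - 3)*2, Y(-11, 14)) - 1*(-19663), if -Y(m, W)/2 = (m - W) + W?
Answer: 58931/3 ≈ 19644.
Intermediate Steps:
Y(m, W) = -2*m (Y(m, W) = -2*((m - W) + W) = -2*m)
u(t, X) = -X/3 - t**2/3 (u(t, X) = -(X + t*t)/3 = -(X + t**2)/3 = -X/3 - t**2/3)
u((6 - 3)*2, Y(-11, 14)) - 1*(-19663) = (-(-2)*(-11)/3 - 4*(6 - 3)**2/3) - 1*(-19663) = (-1/3*22 - (3*2)**2/3) + 19663 = (-22/3 - 1/3*6**2) + 19663 = (-22/3 - 1/3*36) + 19663 = (-22/3 - 12) + 19663 = -58/3 + 19663 = 58931/3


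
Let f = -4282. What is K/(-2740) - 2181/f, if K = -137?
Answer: 23951/42820 ≈ 0.55934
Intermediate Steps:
K/(-2740) - 2181/f = -137/(-2740) - 2181/(-4282) = -137*(-1/2740) - 2181*(-1/4282) = 1/20 + 2181/4282 = 23951/42820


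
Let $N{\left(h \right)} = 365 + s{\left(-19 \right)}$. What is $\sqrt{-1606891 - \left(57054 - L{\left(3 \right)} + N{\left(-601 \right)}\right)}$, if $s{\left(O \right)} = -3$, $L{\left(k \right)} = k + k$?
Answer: $i \sqrt{1664301} \approx 1290.1 i$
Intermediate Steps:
$L{\left(k \right)} = 2 k$
$N{\left(h \right)} = 362$ ($N{\left(h \right)} = 365 - 3 = 362$)
$\sqrt{-1606891 - \left(57054 - L{\left(3 \right)} + N{\left(-601 \right)}\right)} = \sqrt{-1606891 + \left(\left(111 \left(-514\right) + 2 \cdot 3\right) - 362\right)} = \sqrt{-1606891 + \left(\left(-57054 + 6\right) - 362\right)} = \sqrt{-1606891 - 57410} = \sqrt{-1664301} = i \sqrt{1664301}$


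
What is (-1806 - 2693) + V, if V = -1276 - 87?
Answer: -5862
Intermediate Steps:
V = -1363
(-1806 - 2693) + V = (-1806 - 2693) - 1363 = -4499 - 1363 = -5862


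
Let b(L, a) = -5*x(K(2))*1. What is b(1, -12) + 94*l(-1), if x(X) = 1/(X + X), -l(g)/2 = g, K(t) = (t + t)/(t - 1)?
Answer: 1499/8 ≈ 187.38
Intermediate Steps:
K(t) = 2*t/(-1 + t) (K(t) = (2*t)/(-1 + t) = 2*t/(-1 + t))
l(g) = -2*g
x(X) = 1/(2*X)
b(L, a) = -5/8 (b(L, a) = -5/(2*(2*2/(-1 + 2)))*1 = -5/(2*(2*2/1))*1 = -5/(2*(2*2*1))*1 = -5/(2*4)*1 = -5*⅛*1 = -5/8*1 = -5/8)
b(1, -12) + 94*l(-1) = -5/8 + 94*(-2*(-1)) = -5/8 + 94*2 = -5/8 + 188 = 1499/8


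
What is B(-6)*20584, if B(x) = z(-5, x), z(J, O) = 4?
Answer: 82336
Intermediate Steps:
B(x) = 4
B(-6)*20584 = 4*20584 = 82336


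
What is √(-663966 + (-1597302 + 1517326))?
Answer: I*√743942 ≈ 862.52*I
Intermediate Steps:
√(-663966 + (-1597302 + 1517326)) = √(-663966 - 79976) = √(-743942) = I*√743942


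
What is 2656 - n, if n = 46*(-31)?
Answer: 4082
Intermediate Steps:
n = -1426
2656 - n = 2656 - 1*(-1426) = 2656 + 1426 = 4082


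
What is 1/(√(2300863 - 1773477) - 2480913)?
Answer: -2480913/6154928786183 - √527386/6154928786183 ≈ -4.0320e-7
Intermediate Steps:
1/(√(2300863 - 1773477) - 2480913) = 1/(√527386 - 2480913) = 1/(-2480913 + √527386)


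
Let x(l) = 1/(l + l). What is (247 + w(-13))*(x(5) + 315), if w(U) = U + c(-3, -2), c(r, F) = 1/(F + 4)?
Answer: 1477819/20 ≈ 73891.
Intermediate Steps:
x(l) = 1/(2*l)
c(r, F) = 1/(4 + F)
w(U) = 1/2 + U (w(U) = U + 1/(4 - 2) = U + 1/2 = 1/2 + U)
(247 + w(-13))*(x(5) + 315) = (247 + (1/2 - 13))*((1/2)/5 + 315) = (247 - 25/2)*((1/2)*(1/5) + 315) = 469*(1/10 + 315)/2 = (469/2)*(3151/10) = 1477819/20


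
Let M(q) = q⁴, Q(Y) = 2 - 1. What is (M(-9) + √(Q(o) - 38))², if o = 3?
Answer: (6561 + I*√37)² ≈ 4.3047e+7 + 7.982e+4*I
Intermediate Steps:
Q(Y) = 1
(M(-9) + √(Q(o) - 38))² = ((-9)⁴ + √(1 - 38))² = (6561 + √(-37))² = (6561 + I*√37)²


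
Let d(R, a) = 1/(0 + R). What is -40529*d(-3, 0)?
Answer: 40529/3 ≈ 13510.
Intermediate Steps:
d(R, a) = 1/R
-40529*d(-3, 0) = -40529/(-3) = -40529*(-⅓) = 40529/3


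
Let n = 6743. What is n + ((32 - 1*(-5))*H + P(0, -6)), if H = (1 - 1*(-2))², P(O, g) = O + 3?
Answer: 7079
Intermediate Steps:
P(O, g) = 3 + O
H = 9 (H = (1 + 2)² = 3² = 9)
n + ((32 - 1*(-5))*H + P(0, -6)) = 6743 + ((32 - 1*(-5))*9 + (3 + 0)) = 6743 + ((32 + 5)*9 + 3) = 6743 + (37*9 + 3) = 6743 + (333 + 3) = 6743 + 336 = 7079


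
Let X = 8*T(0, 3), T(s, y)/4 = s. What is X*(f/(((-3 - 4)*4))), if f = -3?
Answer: 0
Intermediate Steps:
T(s, y) = 4*s
X = 0 (X = 8*(4*0) = 8*0 = 0)
X*(f/(((-3 - 4)*4))) = 0*(-3*1/(4*(-3 - 4))) = 0*(-3/((-7*4))) = 0*(-3/(-28)) = 0*(-3*(-1/28)) = 0*(3/28) = 0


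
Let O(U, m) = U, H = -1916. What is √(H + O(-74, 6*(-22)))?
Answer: I*√1990 ≈ 44.609*I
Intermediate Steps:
√(H + O(-74, 6*(-22))) = √(-1916 - 74) = √(-1990) = I*√1990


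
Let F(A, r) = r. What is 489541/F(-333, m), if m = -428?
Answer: -489541/428 ≈ -1143.8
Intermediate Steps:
489541/F(-333, m) = 489541/(-428) = 489541*(-1/428) = -489541/428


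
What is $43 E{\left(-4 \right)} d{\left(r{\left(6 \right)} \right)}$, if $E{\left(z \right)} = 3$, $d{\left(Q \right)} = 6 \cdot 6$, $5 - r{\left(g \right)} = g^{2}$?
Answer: $4644$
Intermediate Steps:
$r{\left(g \right)} = 5 - g^{2}$
$d{\left(Q \right)} = 36$
$43 E{\left(-4 \right)} d{\left(r{\left(6 \right)} \right)} = 43 \cdot 3 \cdot 36 = 129 \cdot 36 = 4644$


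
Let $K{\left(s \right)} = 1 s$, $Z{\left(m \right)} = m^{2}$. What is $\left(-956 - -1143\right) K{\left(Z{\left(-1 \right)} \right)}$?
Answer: $187$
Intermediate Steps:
$K{\left(s \right)} = s$
$\left(-956 - -1143\right) K{\left(Z{\left(-1 \right)} \right)} = \left(-956 - -1143\right) \left(-1\right)^{2} = \left(-956 + 1143\right) 1 = 187 \cdot 1 = 187$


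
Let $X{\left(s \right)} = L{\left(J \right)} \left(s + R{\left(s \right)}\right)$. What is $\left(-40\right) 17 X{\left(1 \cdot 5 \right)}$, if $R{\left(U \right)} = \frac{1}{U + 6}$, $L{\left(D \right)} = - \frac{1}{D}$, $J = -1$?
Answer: $- \frac{38080}{11} \approx -3461.8$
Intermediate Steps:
$R{\left(U \right)} = \frac{1}{6 + U}$
$X{\left(s \right)} = s + \frac{1}{6 + s}$ ($X{\left(s \right)} = - \frac{1}{-1} \left(s + \frac{1}{6 + s}\right) = \left(-1\right) \left(-1\right) \left(s + \frac{1}{6 + s}\right) = 1 \left(s + \frac{1}{6 + s}\right) = s + \frac{1}{6 + s}$)
$\left(-40\right) 17 X{\left(1 \cdot 5 \right)} = \left(-40\right) 17 \frac{1 + 1 \cdot 5 \left(6 + 1 \cdot 5\right)}{6 + 1 \cdot 5} = - 680 \frac{1 + 5 \left(6 + 5\right)}{6 + 5} = - 680 \frac{1 + 5 \cdot 11}{11} = - 680 \frac{1 + 55}{11} = - 680 \cdot \frac{1}{11} \cdot 56 = \left(-680\right) \frac{56}{11} = - \frac{38080}{11}$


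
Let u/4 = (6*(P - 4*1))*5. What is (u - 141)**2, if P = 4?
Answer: 19881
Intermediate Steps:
u = 0 (u = 4*((6*(4 - 4*1))*5) = 4*((6*(4 - 4))*5) = 4*((6*0)*5) = 4*(0*5) = 4*0 = 0)
(u - 141)**2 = (0 - 141)**2 = (-141)**2 = 19881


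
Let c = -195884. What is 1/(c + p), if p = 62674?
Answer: -1/133210 ≈ -7.5069e-6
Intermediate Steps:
1/(c + p) = 1/(-195884 + 62674) = 1/(-133210) = -1/133210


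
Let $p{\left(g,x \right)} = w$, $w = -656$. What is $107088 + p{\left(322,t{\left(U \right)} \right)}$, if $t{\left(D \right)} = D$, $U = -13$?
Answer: $106432$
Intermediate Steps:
$p{\left(g,x \right)} = -656$
$107088 + p{\left(322,t{\left(U \right)} \right)} = 107088 - 656 = 106432$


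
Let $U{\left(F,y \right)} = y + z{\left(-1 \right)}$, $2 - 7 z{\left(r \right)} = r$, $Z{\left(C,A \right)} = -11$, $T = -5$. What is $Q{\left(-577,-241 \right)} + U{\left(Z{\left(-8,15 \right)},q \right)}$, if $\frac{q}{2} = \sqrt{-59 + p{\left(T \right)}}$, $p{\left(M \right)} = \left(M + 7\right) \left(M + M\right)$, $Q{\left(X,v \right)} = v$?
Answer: $- \frac{1684}{7} + 2 i \sqrt{79} \approx -240.57 + 17.776 i$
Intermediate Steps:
$p{\left(M \right)} = 2 M \left(7 + M\right)$ ($p{\left(M \right)} = \left(7 + M\right) 2 M = 2 M \left(7 + M\right)$)
$z{\left(r \right)} = \frac{2}{7} - \frac{r}{7}$
$q = 2 i \sqrt{79}$ ($q = 2 \sqrt{-59 + 2 \left(-5\right) \left(7 - 5\right)} = 2 \sqrt{-59 + 2 \left(-5\right) 2} = 2 \sqrt{-59 - 20} = 2 \sqrt{-79} = 2 i \sqrt{79} \approx 17.776 i$)
$U{\left(F,y \right)} = \frac{3}{7} + y$ ($U{\left(F,y \right)} = y + \left(\frac{2}{7} - - \frac{1}{7}\right) = y + \left(\frac{2}{7} + \frac{1}{7}\right) = y + \frac{3}{7} = \frac{3}{7} + y$)
$Q{\left(-577,-241 \right)} + U{\left(Z{\left(-8,15 \right)},q \right)} = -241 + \left(\frac{3}{7} + 2 i \sqrt{79}\right) = - \frac{1684}{7} + 2 i \sqrt{79}$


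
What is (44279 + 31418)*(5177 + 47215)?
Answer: 3965917224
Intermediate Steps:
(44279 + 31418)*(5177 + 47215) = 75697*52392 = 3965917224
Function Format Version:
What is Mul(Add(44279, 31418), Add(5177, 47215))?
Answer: 3965917224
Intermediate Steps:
Mul(Add(44279, 31418), Add(5177, 47215)) = Mul(75697, 52392) = 3965917224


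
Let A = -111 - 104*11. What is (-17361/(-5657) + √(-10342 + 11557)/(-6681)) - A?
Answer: 7116896/5657 - 3*√15/2227 ≈ 1258.1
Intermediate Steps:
A = -1255 (A = -111 - 1144 = -1255)
(-17361/(-5657) + √(-10342 + 11557)/(-6681)) - A = (-17361/(-5657) + √(-10342 + 11557)/(-6681)) - 1*(-1255) = (-17361*(-1/5657) + √1215*(-1/6681)) + 1255 = (17361/5657 + (9*√15)*(-1/6681)) + 1255 = (17361/5657 - 3*√15/2227) + 1255 = 7116896/5657 - 3*√15/2227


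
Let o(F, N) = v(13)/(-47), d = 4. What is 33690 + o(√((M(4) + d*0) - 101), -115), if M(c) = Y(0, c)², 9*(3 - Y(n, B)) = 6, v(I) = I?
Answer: 1583417/47 ≈ 33690.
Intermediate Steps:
Y(n, B) = 7/3 (Y(n, B) = 3 - ⅑*6 = 3 - ⅔ = 7/3)
M(c) = 49/9 (M(c) = (7/3)² = 49/9)
o(F, N) = -13/47 (o(F, N) = 13/(-47) = 13*(-1/47) = -13/47)
33690 + o(√((M(4) + d*0) - 101), -115) = 33690 - 13/47 = 1583417/47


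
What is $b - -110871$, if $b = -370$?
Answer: $110501$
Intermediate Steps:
$b - -110871 = -370 - -110871 = -370 + 110871 = 110501$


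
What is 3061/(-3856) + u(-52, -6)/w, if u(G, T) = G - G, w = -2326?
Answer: -3061/3856 ≈ -0.79383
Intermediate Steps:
u(G, T) = 0
3061/(-3856) + u(-52, -6)/w = 3061/(-3856) + 0/(-2326) = 3061*(-1/3856) + 0*(-1/2326) = -3061/3856 + 0 = -3061/3856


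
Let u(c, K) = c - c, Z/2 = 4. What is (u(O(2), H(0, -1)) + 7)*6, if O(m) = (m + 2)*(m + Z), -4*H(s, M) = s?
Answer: 42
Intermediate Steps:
Z = 8 (Z = 2*4 = 8)
H(s, M) = -s/4
O(m) = (2 + m)*(8 + m) (O(m) = (m + 2)*(m + 8) = (2 + m)*(8 + m))
u(c, K) = 0
(u(O(2), H(0, -1)) + 7)*6 = (0 + 7)*6 = 7*6 = 42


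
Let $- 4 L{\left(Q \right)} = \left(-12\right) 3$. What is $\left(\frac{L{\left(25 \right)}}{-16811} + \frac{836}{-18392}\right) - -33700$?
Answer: $\frac{12463658391}{369842} \approx 33700.0$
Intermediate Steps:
$L{\left(Q \right)} = 9$ ($L{\left(Q \right)} = - \frac{\left(-12\right) 3}{4} = \left(- \frac{1}{4}\right) \left(-36\right) = 9$)
$\left(\frac{L{\left(25 \right)}}{-16811} + \frac{836}{-18392}\right) - -33700 = \left(\frac{9}{-16811} + \frac{836}{-18392}\right) - -33700 = \left(9 \left(- \frac{1}{16811}\right) + 836 \left(- \frac{1}{18392}\right)\right) + 33700 = \left(- \frac{9}{16811} - \frac{1}{22}\right) + 33700 = - \frac{17009}{369842} + 33700 = \frac{12463658391}{369842}$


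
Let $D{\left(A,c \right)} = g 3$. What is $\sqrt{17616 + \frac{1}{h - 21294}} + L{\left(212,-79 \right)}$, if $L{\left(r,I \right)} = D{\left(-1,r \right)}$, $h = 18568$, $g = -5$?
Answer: $-15 + \frac{\sqrt{130905832090}}{2726} \approx 117.73$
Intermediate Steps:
$D{\left(A,c \right)} = -15$ ($D{\left(A,c \right)} = \left(-5\right) 3 = -15$)
$L{\left(r,I \right)} = -15$
$\sqrt{17616 + \frac{1}{h - 21294}} + L{\left(212,-79 \right)} = \sqrt{17616 + \frac{1}{18568 - 21294}} - 15 = \sqrt{17616 + \frac{1}{-2726}} - 15 = \sqrt{17616 - \frac{1}{2726}} - 15 = \sqrt{\frac{48021215}{2726}} - 15 = \frac{\sqrt{130905832090}}{2726} - 15 = -15 + \frac{\sqrt{130905832090}}{2726}$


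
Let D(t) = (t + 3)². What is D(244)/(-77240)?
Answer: -61009/77240 ≈ -0.78986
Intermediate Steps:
D(t) = (3 + t)²
D(244)/(-77240) = (3 + 244)²/(-77240) = 247²*(-1/77240) = 61009*(-1/77240) = -61009/77240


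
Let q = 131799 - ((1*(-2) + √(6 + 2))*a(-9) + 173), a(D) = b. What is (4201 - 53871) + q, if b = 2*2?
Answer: 81964 - 8*√2 ≈ 81953.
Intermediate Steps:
b = 4
a(D) = 4
q = 131634 - 8*√2 (q = 131799 - ((1*(-2) + √(6 + 2))*4 + 173) = 131799 - ((-2 + √8)*4 + 173) = 131799 - ((-2 + 2*√2)*4 + 173) = 131799 - ((-8 + 8*√2) + 173) = 131799 - (165 + 8*√2) = 131799 + (-165 - 8*√2) = 131634 - 8*√2 ≈ 1.3162e+5)
(4201 - 53871) + q = (4201 - 53871) + (131634 - 8*√2) = -49670 + (131634 - 8*√2) = 81964 - 8*√2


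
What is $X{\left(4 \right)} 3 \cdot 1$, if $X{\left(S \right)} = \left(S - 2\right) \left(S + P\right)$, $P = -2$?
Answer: $12$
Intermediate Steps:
$X{\left(S \right)} = \left(-2 + S\right)^{2}$ ($X{\left(S \right)} = \left(S - 2\right) \left(S - 2\right) = \left(-2 + S\right) \left(-2 + S\right) = \left(-2 + S\right)^{2}$)
$X{\left(4 \right)} 3 \cdot 1 = \left(4 + 4^{2} - 16\right) 3 \cdot 1 = \left(4 + 16 - 16\right) 3 = 4 \cdot 3 = 12$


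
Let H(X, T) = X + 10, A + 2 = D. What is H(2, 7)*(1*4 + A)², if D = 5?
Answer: 588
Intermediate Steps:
A = 3 (A = -2 + 5 = 3)
H(X, T) = 10 + X
H(2, 7)*(1*4 + A)² = (10 + 2)*(1*4 + 3)² = 12*(4 + 3)² = 12*7² = 12*49 = 588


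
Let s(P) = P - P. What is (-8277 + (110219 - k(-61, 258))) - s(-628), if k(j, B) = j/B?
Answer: 26301097/258 ≈ 1.0194e+5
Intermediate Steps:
s(P) = 0
(-8277 + (110219 - k(-61, 258))) - s(-628) = (-8277 + (110219 - (-61)/258)) - 1*0 = (-8277 + (110219 - (-61)/258)) + 0 = (-8277 + (110219 - 1*(-61/258))) + 0 = (-8277 + (110219 + 61/258)) + 0 = (-8277 + 28436563/258) + 0 = 26301097/258 + 0 = 26301097/258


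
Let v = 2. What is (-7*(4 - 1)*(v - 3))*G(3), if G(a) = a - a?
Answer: 0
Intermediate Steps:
G(a) = 0
(-7*(4 - 1)*(v - 3))*G(3) = -7*(4 - 1)*(2 - 3)*0 = -21*(-1)*0 = -7*(-3)*0 = 21*0 = 0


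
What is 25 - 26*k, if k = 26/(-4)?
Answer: 194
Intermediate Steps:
k = -13/2 (k = 26*(-1/4) = -13/2 ≈ -6.5000)
25 - 26*k = 25 - 26*(-13/2) = 25 + 169 = 194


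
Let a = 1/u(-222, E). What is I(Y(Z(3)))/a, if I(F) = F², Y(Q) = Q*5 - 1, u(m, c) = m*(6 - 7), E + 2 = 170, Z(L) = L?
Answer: 43512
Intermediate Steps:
E = 168 (E = -2 + 170 = 168)
u(m, c) = -m (u(m, c) = m*(-1) = -m)
Y(Q) = -1 + 5*Q (Y(Q) = 5*Q - 1 = -1 + 5*Q)
a = 1/222 (a = 1/(-1*(-222)) = 1/222 ≈ 0.0045045)
I(Y(Z(3)))/a = (-1 + 5*3)²/(1/222) = (-1 + 15)²*222 = 14²*222 = 196*222 = 43512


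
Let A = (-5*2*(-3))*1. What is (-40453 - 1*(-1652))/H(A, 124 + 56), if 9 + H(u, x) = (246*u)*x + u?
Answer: -38801/1328421 ≈ -0.029208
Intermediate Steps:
A = 30 (A = -10*(-3)*1 = 30*1 = 30)
H(u, x) = -9 + u + 246*u*x (H(u, x) = -9 + ((246*u)*x + u) = -9 + (246*u*x + u) = -9 + (u + 246*u*x) = -9 + u + 246*u*x)
(-40453 - 1*(-1652))/H(A, 124 + 56) = (-40453 - 1*(-1652))/(-9 + 30 + 246*30*(124 + 56)) = (-40453 + 1652)/(-9 + 30 + 246*30*180) = -38801/(-9 + 30 + 1328400) = -38801/1328421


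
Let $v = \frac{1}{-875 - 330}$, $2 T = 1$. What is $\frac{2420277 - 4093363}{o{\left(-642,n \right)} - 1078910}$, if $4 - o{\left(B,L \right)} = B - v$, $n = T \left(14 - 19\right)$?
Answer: $\frac{2016068630}{1299308121} \approx 1.5516$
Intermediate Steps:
$T = \frac{1}{2}$ ($T = \frac{1}{2} \cdot 1 = \frac{1}{2} \approx 0.5$)
$v = - \frac{1}{1205}$ ($v = \frac{1}{-1205} = - \frac{1}{1205} \approx -0.00082988$)
$n = - \frac{5}{2}$ ($n = \frac{14 - 19}{2} = \frac{1}{2} \left(-5\right) = - \frac{5}{2} \approx -2.5$)
$o{\left(B,L \right)} = \frac{4819}{1205} - B$ ($o{\left(B,L \right)} = 4 - \left(B - - \frac{1}{1205}\right) = 4 - \left(B + \frac{1}{1205}\right) = 4 - \left(\frac{1}{1205} + B\right) = \frac{4819}{1205} - B$)
$\frac{2420277 - 4093363}{o{\left(-642,n \right)} - 1078910} = \frac{2420277 - 4093363}{\left(\frac{4819}{1205} - -642\right) - 1078910} = - \frac{1673086}{\left(\frac{4819}{1205} + 642\right) - 1078910} = - \frac{1673086}{\frac{778429}{1205} - 1078910} = - \frac{1673086}{- \frac{1299308121}{1205}} = \left(-1673086\right) \left(- \frac{1205}{1299308121}\right) = \frac{2016068630}{1299308121}$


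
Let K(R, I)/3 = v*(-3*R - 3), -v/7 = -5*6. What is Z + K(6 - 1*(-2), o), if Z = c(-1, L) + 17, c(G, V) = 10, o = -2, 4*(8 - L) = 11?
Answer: -16983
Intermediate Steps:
L = 21/4 (L = 8 - ¼*11 = 8 - 11/4 = 21/4 ≈ 5.2500)
v = 210 (v = -(-35)*6 = -7*(-30) = 210)
K(R, I) = -1890 - 1890*R (K(R, I) = 3*(210*(-3*R - 3)) = 3*(210*(-3 - 3*R)) = 3*(-630 - 630*R) = -1890 - 1890*R)
Z = 27 (Z = 10 + 17 = 27)
Z + K(6 - 1*(-2), o) = 27 + (-1890 - 1890*(6 - 1*(-2))) = 27 + (-1890 - 1890*(6 + 2)) = 27 + (-1890 - 1890*8) = 27 + (-1890 - 15120) = 27 - 17010 = -16983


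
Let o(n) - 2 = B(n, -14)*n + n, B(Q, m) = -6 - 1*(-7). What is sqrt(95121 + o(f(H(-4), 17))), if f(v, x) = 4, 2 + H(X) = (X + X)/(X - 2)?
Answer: sqrt(95131) ≈ 308.43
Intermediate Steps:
H(X) = -2 + 2*X/(-2 + X) (H(X) = -2 + (X + X)/(X - 2) = -2 + (2*X)/(-2 + X) = -2 + 2*X/(-2 + X))
B(Q, m) = 1 (B(Q, m) = -6 + 7 = 1)
o(n) = 2 + 2*n (o(n) = 2 + (1*n + n) = 2 + (n + n) = 2 + 2*n)
sqrt(95121 + o(f(H(-4), 17))) = sqrt(95121 + (2 + 2*4)) = sqrt(95121 + (2 + 8)) = sqrt(95121 + 10) = sqrt(95131)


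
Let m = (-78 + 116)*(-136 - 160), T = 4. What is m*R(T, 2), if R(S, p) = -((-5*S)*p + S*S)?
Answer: -269952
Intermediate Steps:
R(S, p) = -S**2 + 5*S*p (R(S, p) = -(-5*S*p + S**2) = -(S**2 - 5*S*p) = -S**2 + 5*S*p)
m = -11248 (m = 38*(-296) = -11248)
m*R(T, 2) = -44992*(-1*4 + 5*2) = -44992*(-4 + 10) = -44992*6 = -11248*24 = -269952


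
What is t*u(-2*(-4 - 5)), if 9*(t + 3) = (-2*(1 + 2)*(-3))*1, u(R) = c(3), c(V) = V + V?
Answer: -6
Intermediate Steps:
c(V) = 2*V
u(R) = 6 (u(R) = 2*3 = 6)
t = -1 (t = -3 + ((-2*(1 + 2)*(-3))*1)/9 = -3 + ((-2*3*(-3))*1)/9 = -3 + (-6*(-3)*1)/9 = -3 + (18*1)/9 = -3 + (1/9)*18 = -3 + 2 = -1)
t*u(-2*(-4 - 5)) = -1*6 = -6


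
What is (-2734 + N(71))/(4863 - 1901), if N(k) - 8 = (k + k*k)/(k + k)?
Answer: -1345/1481 ≈ -0.90817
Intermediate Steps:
N(k) = 8 + (k + k²)/(2*k) (N(k) = 8 + (k + k*k)/(k + k) = 8 + (k + k²)/((2*k)) = 8 + (k + k²)*(1/(2*k)) = 8 + (k + k²)/(2*k))
(-2734 + N(71))/(4863 - 1901) = (-2734 + (17/2 + (½)*71))/(4863 - 1901) = (-2734 + (17/2 + 71/2))/2962 = (-2734 + 44)*(1/2962) = -2690*1/2962 = -1345/1481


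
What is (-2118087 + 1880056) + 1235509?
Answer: 997478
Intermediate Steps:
(-2118087 + 1880056) + 1235509 = -238031 + 1235509 = 997478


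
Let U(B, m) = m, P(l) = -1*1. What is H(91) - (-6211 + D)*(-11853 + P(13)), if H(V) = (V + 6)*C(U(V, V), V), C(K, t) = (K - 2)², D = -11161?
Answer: -205159351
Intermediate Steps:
P(l) = -1
C(K, t) = (-2 + K)²
H(V) = (-2 + V)²*(6 + V) (H(V) = (V + 6)*(-2 + V)² = (6 + V)*(-2 + V)² = (-2 + V)²*(6 + V))
H(91) - (-6211 + D)*(-11853 + P(13)) = (-2 + 91)²*(6 + 91) - (-6211 - 11161)*(-11853 - 1) = 89²*97 - (-17372)*(-11854) = 7921*97 - 1*205927688 = 768337 - 205927688 = -205159351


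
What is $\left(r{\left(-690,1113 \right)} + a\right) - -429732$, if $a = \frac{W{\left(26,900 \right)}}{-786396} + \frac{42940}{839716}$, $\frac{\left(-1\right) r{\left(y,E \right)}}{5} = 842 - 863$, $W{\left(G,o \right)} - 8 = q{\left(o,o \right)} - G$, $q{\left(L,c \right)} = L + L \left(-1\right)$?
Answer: $\frac{11826774890290115}{27514554314} \approx 4.2984 \cdot 10^{5}$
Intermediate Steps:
$q{\left(L,c \right)} = 0$ ($q{\left(L,c \right)} = L - L = 0$)
$W{\left(G,o \right)} = 8 - G$ ($W{\left(G,o \right)} = 8 + \left(0 - G\right) = 8 - G$)
$r{\left(y,E \right)} = 105$ ($r{\left(y,E \right)} = - 5 \left(842 - 863\right) = \left(-5\right) \left(-21\right) = 105$)
$a = \frac{1407623297}{27514554314}$ ($a = \frac{8 - 26}{-786396} + \frac{42940}{839716} = \left(8 - 26\right) \left(- \frac{1}{786396}\right) + 42940 \cdot \frac{1}{839716} = \left(-18\right) \left(- \frac{1}{786396}\right) + \frac{10735}{209929} = \frac{3}{131066} + \frac{10735}{209929} = \frac{1407623297}{27514554314} \approx 0.051159$)
$\left(r{\left(-690,1113 \right)} + a\right) - -429732 = \left(105 + \frac{1407623297}{27514554314}\right) - -429732 = \frac{2890435826267}{27514554314} + 429732 = \frac{11826774890290115}{27514554314}$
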